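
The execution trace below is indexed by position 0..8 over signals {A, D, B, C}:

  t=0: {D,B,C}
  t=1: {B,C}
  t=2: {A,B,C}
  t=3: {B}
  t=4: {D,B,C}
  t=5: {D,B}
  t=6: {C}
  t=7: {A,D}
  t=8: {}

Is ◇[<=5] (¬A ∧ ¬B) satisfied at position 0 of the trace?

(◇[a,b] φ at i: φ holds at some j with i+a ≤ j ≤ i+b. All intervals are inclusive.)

Check (¬A ∧ ¬B) at each j in [0,5]:
  j=0: false
  j=1: false
  j=2: false
  j=3: false
  j=4: false
  j=5: false
No position in the window satisfies it → formula fails.

Does not hold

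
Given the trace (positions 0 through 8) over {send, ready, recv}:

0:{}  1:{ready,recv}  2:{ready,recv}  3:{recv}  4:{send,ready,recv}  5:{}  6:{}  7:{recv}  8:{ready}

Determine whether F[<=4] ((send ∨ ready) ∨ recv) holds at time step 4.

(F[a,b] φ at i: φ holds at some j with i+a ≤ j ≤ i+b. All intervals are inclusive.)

Yes

Check ((send ∨ ready) ∨ recv) at each j in [4,8]:
  j=4: true
  j=5: false
  j=6: false
  j=7: true
  j=8: true
Found at j=4 → formula holds.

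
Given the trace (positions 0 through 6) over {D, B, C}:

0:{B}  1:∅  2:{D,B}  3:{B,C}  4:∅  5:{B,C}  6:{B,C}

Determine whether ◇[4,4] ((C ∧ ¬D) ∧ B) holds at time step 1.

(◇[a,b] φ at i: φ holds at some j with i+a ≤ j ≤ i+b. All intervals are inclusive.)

Yes

Check ((C ∧ ¬D) ∧ B) at each j in [5,5]:
  j=5: true
Found at j=5 → formula holds.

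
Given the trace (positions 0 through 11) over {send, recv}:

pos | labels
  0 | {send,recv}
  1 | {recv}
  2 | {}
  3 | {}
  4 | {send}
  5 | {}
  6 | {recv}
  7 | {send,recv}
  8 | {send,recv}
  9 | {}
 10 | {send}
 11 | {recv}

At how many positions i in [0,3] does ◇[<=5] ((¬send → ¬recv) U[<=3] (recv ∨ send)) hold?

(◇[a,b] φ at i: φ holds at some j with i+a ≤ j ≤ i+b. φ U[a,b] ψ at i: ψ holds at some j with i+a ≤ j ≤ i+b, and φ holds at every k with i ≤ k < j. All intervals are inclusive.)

Evaluate at each i in [0,3]:
  i=0: ✓ (witness j=0)
  i=1: ✓ (witness j=1)
  i=2: ✓ (witness j=2)
  i=3: ✓ (witness j=3)
Positions where it holds: {0, 1, 2, 3} → 4.

4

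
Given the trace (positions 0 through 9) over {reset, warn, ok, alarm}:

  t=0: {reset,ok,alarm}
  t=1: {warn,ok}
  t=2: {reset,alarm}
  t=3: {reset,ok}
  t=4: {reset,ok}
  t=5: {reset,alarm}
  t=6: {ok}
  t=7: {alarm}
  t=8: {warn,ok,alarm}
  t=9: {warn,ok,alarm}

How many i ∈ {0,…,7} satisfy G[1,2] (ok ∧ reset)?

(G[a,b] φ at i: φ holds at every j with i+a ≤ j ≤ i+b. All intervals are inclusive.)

Evaluate at each i in [0,7]:
  i=0: ✗ (fails at j=1)
  i=1: ✗ (fails at j=2)
  i=2: ✓ (all of [3,4])
  i=3: ✗ (fails at j=5)
  i=4: ✗ (fails at j=5)
  i=5: ✗ (fails at j=6)
  i=6: ✗ (fails at j=7)
  i=7: ✗ (fails at j=8)
Positions where it holds: {2} → 1.

1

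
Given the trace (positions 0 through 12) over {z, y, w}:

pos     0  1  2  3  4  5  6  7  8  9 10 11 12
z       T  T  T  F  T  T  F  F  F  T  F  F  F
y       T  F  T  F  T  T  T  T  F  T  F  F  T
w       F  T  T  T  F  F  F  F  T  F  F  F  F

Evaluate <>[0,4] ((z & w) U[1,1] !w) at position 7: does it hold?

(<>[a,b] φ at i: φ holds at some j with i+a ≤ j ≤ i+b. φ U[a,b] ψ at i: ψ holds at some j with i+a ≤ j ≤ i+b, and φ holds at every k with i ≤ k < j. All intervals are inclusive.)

Check ((z & w) U[1,1] !w) at each j in [7,11]:
  j=7: fails
  j=8: fails
  j=9: fails
  j=10: fails
  j=11: fails
No position in the window satisfies it → formula fails.

No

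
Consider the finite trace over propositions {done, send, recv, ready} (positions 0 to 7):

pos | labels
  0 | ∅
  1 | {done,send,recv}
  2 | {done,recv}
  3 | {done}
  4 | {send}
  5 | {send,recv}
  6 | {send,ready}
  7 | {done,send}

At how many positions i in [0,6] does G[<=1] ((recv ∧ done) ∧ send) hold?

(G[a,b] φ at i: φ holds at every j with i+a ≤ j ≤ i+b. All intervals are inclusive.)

Evaluate at each i in [0,6]:
  i=0: ✗ (fails at j=0)
  i=1: ✗ (fails at j=2)
  i=2: ✗ (fails at j=2)
  i=3: ✗ (fails at j=3)
  i=4: ✗ (fails at j=4)
  i=5: ✗ (fails at j=5)
  i=6: ✗ (fails at j=6)
Positions where it holds: {} → 0.

0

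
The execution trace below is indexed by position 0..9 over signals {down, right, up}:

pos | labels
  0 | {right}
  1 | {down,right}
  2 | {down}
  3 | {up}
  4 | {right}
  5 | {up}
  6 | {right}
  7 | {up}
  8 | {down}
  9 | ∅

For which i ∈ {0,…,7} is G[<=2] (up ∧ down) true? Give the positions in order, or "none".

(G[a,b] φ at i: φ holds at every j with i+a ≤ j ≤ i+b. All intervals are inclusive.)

none

Evaluate at each i in [0,7]:
  i=0: ✗ (fails at j=0)
  i=1: ✗ (fails at j=1)
  i=2: ✗ (fails at j=2)
  i=3: ✗ (fails at j=3)
  i=4: ✗ (fails at j=4)
  i=5: ✗ (fails at j=5)
  i=6: ✗ (fails at j=6)
  i=7: ✗ (fails at j=7)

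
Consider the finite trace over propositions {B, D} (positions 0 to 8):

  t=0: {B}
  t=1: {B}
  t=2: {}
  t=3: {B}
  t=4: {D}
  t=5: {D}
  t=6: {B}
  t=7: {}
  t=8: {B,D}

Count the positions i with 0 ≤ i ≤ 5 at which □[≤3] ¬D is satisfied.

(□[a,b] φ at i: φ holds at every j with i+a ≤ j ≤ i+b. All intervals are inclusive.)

1

Evaluate at each i in [0,5]:
  i=0: ✓ (all of [0,3])
  i=1: ✗ (fails at j=4)
  i=2: ✗ (fails at j=4)
  i=3: ✗ (fails at j=4)
  i=4: ✗ (fails at j=4)
  i=5: ✗ (fails at j=5)
Positions where it holds: {0} → 1.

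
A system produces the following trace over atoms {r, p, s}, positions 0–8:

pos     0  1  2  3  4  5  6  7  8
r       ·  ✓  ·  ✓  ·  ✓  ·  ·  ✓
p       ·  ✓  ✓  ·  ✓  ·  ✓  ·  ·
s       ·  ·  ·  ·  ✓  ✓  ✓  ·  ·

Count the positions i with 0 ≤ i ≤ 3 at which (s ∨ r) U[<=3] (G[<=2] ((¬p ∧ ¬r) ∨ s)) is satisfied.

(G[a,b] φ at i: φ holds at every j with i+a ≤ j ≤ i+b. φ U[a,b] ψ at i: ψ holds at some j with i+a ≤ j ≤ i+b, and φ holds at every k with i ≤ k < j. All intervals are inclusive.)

1

Evaluate at each i in [0,3]:
  i=0: ✗ (no rhs in [0,3])
  i=1: ✗ (lhs fails at k=2 before rhs at j=4)
  i=2: ✗ (lhs fails at k=2 before rhs at j=4)
  i=3: ✓ (rhs at j=4; lhs holds on [3,3])
Positions where it holds: {3} → 1.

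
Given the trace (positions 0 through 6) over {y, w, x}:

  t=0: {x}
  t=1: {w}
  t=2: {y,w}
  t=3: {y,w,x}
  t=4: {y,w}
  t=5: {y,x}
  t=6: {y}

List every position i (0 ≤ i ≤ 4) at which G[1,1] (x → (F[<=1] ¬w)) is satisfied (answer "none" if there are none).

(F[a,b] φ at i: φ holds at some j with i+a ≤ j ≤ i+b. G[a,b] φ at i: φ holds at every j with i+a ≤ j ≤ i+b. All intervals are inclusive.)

0, 1, 3, 4

Evaluate at each i in [0,4]:
  i=0: ✓ (all of [1,1])
  i=1: ✓ (all of [2,2])
  i=2: ✗ (fails at j=3)
  i=3: ✓ (all of [4,4])
  i=4: ✓ (all of [5,5])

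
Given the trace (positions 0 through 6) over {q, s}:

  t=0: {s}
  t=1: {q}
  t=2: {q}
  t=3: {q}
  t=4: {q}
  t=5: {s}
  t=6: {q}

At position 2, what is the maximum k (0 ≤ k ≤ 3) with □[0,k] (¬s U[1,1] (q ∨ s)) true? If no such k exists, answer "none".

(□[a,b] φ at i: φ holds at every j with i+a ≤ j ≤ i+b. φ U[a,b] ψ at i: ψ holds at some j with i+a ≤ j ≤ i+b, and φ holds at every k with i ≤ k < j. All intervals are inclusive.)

(¬s U[1,1] (q ∨ s)) must hold from j=2 onward; find where it first fails.
  j=2: holds
  j=3: holds
  j=4: holds
  j=5: fails
Holds on [2,4], so largest k = 2.

2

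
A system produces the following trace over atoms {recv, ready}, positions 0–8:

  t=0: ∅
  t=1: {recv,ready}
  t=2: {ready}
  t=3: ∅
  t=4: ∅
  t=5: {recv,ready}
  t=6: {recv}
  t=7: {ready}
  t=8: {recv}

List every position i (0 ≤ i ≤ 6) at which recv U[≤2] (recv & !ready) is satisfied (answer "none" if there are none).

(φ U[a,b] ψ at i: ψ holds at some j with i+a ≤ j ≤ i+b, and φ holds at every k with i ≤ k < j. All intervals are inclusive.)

Evaluate at each i in [0,6]:
  i=0: ✗ (no rhs in [0,2])
  i=1: ✗ (no rhs in [1,3])
  i=2: ✗ (no rhs in [2,4])
  i=3: ✗ (no rhs in [3,5])
  i=4: ✗ (lhs fails at k=4 before rhs at j=6)
  i=5: ✓ (rhs at j=6; lhs holds on [5,5])
  i=6: ✓ (rhs at j=6)

5, 6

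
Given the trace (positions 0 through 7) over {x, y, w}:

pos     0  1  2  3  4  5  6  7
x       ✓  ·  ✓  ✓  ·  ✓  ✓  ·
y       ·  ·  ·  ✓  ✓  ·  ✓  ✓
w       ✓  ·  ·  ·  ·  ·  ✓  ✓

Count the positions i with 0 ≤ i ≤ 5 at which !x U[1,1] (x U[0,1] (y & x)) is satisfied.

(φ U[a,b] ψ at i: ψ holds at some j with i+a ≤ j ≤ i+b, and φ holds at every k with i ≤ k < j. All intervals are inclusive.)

2

Evaluate at each i in [0,5]:
  i=0: ✗ (no rhs in [1,1])
  i=1: ✓ (rhs at j=2; lhs holds on [1,1])
  i=2: ✗ (lhs fails at k=2 before rhs at j=3)
  i=3: ✗ (no rhs in [4,4])
  i=4: ✓ (rhs at j=5; lhs holds on [4,4])
  i=5: ✗ (lhs fails at k=5 before rhs at j=6)
Positions where it holds: {1, 4} → 2.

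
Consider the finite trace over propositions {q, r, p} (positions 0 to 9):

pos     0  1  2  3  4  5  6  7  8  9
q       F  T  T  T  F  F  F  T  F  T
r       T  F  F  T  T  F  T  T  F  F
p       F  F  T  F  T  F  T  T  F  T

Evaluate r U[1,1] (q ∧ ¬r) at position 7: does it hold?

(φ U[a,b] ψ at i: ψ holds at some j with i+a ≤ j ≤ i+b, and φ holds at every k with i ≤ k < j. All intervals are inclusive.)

False

Need some j in [8,8] with (q ∧ ¬r), and r at every k in [7,j-1].
  j=8: (q ∧ ¬r) false.
No j in the window works → until fails.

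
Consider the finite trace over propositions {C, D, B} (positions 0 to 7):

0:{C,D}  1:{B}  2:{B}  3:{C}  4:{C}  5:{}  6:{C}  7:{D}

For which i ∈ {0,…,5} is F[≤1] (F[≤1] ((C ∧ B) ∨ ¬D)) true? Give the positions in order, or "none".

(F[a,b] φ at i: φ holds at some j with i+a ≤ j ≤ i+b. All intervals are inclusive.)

Evaluate at each i in [0,5]:
  i=0: ✓ (witness j=0)
  i=1: ✓ (witness j=1)
  i=2: ✓ (witness j=2)
  i=3: ✓ (witness j=3)
  i=4: ✓ (witness j=4)
  i=5: ✓ (witness j=5)

0, 1, 2, 3, 4, 5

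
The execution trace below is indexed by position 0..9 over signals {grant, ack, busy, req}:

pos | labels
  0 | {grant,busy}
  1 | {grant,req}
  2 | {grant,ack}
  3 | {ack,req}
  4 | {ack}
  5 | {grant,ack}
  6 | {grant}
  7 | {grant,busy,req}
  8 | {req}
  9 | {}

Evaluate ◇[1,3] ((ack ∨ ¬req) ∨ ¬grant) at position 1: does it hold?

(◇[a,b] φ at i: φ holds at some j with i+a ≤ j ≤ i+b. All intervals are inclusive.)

True

Check ((ack ∨ ¬req) ∨ ¬grant) at each j in [2,4]:
  j=2: true
  j=3: true
  j=4: true
Found at j=2 → formula holds.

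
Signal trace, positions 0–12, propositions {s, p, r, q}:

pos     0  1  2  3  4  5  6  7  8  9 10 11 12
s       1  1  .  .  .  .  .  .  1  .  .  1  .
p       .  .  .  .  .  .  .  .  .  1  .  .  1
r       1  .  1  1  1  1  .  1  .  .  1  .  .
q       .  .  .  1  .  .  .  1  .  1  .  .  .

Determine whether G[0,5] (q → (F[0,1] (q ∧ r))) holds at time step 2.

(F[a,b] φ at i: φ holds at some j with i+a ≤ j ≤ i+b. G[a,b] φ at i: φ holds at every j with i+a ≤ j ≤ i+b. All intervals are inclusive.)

True

Check (q → (F[0,1] (q ∧ r))) at every j in [2,7]:
  j=2: antecedent false → ✓
  j=3: antecedent true; consequent holds (witness at 3) → ✓
  j=4: antecedent false → ✓
  j=5: antecedent false → ✓
  j=6: antecedent false → ✓
  j=7: antecedent true; consequent holds (witness at 7) → ✓
All positions satisfy it → formula holds.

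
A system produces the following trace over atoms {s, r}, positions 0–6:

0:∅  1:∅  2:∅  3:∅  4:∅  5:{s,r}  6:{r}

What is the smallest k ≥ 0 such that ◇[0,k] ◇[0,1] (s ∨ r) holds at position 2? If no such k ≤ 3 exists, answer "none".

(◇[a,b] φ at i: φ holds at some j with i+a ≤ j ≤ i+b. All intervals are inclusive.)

Scan j = 2,3,… for ◇[0,1] (s ∨ r):
  j=2: fails
  j=3: fails
  j=4: holds
First hit at j=4, so smallest k = 4-2 = 2.

2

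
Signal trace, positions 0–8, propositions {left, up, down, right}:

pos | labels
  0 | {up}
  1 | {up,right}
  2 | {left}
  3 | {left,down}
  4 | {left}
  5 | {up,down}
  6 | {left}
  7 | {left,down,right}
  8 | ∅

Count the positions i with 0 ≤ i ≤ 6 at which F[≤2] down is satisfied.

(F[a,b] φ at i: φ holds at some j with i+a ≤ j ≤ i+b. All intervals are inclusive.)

Evaluate at each i in [0,6]:
  i=0: ✗ (none in [0,2])
  i=1: ✓ (witness j=3)
  i=2: ✓ (witness j=3)
  i=3: ✓ (witness j=3)
  i=4: ✓ (witness j=5)
  i=5: ✓ (witness j=5)
  i=6: ✓ (witness j=7)
Positions where it holds: {1, 2, 3, 4, 5, 6} → 6.

6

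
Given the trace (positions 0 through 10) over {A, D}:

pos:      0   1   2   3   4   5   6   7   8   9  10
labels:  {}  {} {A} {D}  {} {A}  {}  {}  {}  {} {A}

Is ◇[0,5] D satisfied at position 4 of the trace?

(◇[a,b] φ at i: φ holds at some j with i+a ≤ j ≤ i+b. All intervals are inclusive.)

Check D at each j in [4,9]:
  j=4: false
  j=5: false
  j=6: false
  j=7: false
  j=8: false
  j=9: false
No position in the window satisfies it → formula fails.

False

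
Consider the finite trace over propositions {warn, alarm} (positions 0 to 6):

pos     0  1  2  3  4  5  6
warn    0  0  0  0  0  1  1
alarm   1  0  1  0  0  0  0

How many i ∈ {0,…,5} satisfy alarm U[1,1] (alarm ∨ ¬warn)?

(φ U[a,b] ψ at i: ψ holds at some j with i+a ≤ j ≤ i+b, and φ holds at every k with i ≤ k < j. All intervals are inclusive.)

2

Evaluate at each i in [0,5]:
  i=0: ✓ (rhs at j=1; lhs holds on [0,0])
  i=1: ✗ (lhs fails at k=1 before rhs at j=2)
  i=2: ✓ (rhs at j=3; lhs holds on [2,2])
  i=3: ✗ (lhs fails at k=3 before rhs at j=4)
  i=4: ✗ (no rhs in [5,5])
  i=5: ✗ (no rhs in [6,6])
Positions where it holds: {0, 2} → 2.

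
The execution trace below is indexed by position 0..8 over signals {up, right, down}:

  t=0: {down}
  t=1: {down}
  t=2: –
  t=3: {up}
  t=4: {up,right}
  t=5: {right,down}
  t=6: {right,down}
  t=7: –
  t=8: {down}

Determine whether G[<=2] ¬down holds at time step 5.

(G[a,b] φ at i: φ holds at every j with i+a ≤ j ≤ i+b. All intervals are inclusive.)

Check ¬down at every j in [5,7]:
  j=5: false
  j=6: false
  j=7: true
Fails at j=5 → formula fails.

Does not hold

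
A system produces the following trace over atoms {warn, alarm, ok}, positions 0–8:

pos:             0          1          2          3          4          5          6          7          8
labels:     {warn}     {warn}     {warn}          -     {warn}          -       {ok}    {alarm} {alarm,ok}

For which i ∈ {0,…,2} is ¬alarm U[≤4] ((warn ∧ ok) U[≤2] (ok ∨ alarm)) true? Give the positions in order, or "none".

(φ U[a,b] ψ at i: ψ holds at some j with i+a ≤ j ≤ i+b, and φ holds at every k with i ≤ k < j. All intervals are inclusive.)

Evaluate at each i in [0,2]:
  i=0: ✗ (no rhs in [0,4])
  i=1: ✗ (no rhs in [1,5])
  i=2: ✓ (rhs at j=6; lhs holds on [2,5])

2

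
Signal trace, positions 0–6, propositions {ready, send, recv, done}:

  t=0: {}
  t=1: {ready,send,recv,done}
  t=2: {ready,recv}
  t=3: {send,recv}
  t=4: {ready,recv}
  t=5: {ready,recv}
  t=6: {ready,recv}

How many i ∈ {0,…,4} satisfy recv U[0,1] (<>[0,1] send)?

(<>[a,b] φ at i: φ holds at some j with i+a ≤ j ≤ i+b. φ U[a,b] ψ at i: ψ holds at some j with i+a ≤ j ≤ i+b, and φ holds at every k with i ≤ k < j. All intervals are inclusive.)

4

Evaluate at each i in [0,4]:
  i=0: ✓ (rhs at j=0)
  i=1: ✓ (rhs at j=1)
  i=2: ✓ (rhs at j=2)
  i=3: ✓ (rhs at j=3)
  i=4: ✗ (no rhs in [4,5])
Positions where it holds: {0, 1, 2, 3} → 4.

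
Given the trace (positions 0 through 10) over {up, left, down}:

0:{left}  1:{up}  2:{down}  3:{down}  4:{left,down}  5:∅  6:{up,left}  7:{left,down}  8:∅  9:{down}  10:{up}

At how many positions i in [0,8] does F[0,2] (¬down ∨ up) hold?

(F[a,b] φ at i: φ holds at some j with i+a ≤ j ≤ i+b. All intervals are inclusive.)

8

Evaluate at each i in [0,8]:
  i=0: ✓ (witness j=0)
  i=1: ✓ (witness j=1)
  i=2: ✗ (none in [2,4])
  i=3: ✓ (witness j=5)
  i=4: ✓ (witness j=5)
  i=5: ✓ (witness j=5)
  i=6: ✓ (witness j=6)
  i=7: ✓ (witness j=8)
  i=8: ✓ (witness j=8)
Positions where it holds: {0, 1, 3, 4, 5, 6, 7, 8} → 8.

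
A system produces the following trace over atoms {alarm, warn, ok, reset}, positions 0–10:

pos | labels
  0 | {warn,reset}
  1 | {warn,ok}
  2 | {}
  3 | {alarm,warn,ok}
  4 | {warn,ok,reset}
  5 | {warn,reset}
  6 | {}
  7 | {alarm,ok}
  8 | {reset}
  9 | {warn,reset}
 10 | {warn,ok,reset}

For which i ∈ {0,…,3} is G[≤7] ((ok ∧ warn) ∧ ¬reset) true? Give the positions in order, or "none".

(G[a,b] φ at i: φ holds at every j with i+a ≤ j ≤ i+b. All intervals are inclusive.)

Evaluate at each i in [0,3]:
  i=0: ✗ (fails at j=0)
  i=1: ✗ (fails at j=2)
  i=2: ✗ (fails at j=2)
  i=3: ✗ (fails at j=4)

none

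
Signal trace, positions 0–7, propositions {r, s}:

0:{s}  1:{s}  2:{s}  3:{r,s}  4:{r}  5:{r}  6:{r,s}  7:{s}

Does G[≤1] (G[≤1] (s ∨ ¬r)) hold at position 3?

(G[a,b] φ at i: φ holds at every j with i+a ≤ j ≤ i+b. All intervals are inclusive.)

False

Check G[≤1] (s ∨ ¬r) at every j in [3,4]:
  j=3: fails at 4
  j=4: fails at 4
Fails at j=3 → formula fails.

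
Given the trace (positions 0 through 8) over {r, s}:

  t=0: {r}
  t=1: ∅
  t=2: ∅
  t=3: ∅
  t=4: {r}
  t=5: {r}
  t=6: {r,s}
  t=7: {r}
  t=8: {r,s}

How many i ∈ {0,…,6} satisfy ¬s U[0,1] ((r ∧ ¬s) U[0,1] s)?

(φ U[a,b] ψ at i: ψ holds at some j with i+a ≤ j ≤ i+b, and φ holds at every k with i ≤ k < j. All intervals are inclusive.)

3

Evaluate at each i in [0,6]:
  i=0: ✗ (no rhs in [0,1])
  i=1: ✗ (no rhs in [1,2])
  i=2: ✗ (no rhs in [2,3])
  i=3: ✗ (no rhs in [3,4])
  i=4: ✓ (rhs at j=5; lhs holds on [4,4])
  i=5: ✓ (rhs at j=5)
  i=6: ✓ (rhs at j=6)
Positions where it holds: {4, 5, 6} → 3.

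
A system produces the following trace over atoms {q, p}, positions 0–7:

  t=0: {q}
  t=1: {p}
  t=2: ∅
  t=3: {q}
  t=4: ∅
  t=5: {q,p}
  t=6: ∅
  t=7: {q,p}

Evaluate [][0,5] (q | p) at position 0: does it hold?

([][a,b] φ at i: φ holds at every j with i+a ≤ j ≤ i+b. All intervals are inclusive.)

Check (q | p) at every j in [0,5]:
  j=0: true
  j=1: true
  j=2: false
  j=3: true
  j=4: false
  j=5: true
Fails at j=2 → formula fails.

Does not hold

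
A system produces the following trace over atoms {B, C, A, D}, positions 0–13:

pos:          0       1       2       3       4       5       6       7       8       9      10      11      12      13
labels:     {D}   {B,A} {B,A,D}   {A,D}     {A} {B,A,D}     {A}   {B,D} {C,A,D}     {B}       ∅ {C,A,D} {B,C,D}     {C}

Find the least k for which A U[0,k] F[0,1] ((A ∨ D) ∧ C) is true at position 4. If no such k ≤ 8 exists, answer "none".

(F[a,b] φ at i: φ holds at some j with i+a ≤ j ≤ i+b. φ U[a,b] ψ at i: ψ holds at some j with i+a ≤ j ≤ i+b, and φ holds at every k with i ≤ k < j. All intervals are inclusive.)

3

Need earliest j ≥ 4 with F[0,1] ((A ∨ D) ∧ C), and A at every k in [4,j-1].
  j=4: rhs fails.
  j=5: rhs fails.
  j=6: rhs fails.
  j=7: rhs holds; lhs holds on [4,6]. k = 3.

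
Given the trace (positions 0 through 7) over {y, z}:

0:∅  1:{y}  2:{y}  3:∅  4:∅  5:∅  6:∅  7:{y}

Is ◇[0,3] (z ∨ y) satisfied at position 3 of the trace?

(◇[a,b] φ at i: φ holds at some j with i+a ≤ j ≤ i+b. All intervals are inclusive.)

Check (z ∨ y) at each j in [3,6]:
  j=3: false
  j=4: false
  j=5: false
  j=6: false
No position in the window satisfies it → formula fails.

No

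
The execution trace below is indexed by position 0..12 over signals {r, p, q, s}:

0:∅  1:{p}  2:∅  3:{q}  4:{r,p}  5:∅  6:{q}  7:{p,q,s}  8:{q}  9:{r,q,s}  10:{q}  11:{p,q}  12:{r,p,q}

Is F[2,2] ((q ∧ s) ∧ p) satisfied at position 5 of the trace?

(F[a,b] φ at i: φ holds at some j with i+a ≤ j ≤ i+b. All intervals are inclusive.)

Yes

Check ((q ∧ s) ∧ p) at each j in [7,7]:
  j=7: true
Found at j=7 → formula holds.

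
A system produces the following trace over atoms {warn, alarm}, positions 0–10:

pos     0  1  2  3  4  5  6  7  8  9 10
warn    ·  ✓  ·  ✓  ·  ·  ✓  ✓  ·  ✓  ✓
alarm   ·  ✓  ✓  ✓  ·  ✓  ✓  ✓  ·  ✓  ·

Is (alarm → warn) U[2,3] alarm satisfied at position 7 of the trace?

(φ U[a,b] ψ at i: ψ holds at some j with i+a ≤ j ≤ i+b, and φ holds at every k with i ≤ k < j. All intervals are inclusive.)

Need some j in [9,10] with alarm, and (alarm → warn) at every k in [7,j-1].
  j=9: alarm holds; (alarm → warn) holds at every k in [7,8] → satisfied.

Holds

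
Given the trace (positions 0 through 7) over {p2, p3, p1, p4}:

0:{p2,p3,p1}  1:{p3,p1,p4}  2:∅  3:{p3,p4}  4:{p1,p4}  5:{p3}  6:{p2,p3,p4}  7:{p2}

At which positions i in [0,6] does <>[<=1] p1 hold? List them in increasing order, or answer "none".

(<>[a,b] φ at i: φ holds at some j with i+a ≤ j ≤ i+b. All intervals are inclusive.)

0, 1, 3, 4

Evaluate at each i in [0,6]:
  i=0: ✓ (witness j=0)
  i=1: ✓ (witness j=1)
  i=2: ✗ (none in [2,3])
  i=3: ✓ (witness j=4)
  i=4: ✓ (witness j=4)
  i=5: ✗ (none in [5,6])
  i=6: ✗ (none in [6,7])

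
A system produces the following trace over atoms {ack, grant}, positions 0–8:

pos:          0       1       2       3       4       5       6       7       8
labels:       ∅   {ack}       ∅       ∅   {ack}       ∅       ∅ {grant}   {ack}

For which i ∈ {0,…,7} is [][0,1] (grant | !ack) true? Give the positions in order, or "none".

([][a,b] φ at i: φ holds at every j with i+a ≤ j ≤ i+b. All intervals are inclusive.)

Evaluate at each i in [0,7]:
  i=0: ✗ (fails at j=1)
  i=1: ✗ (fails at j=1)
  i=2: ✓ (all of [2,3])
  i=3: ✗ (fails at j=4)
  i=4: ✗ (fails at j=4)
  i=5: ✓ (all of [5,6])
  i=6: ✓ (all of [6,7])
  i=7: ✗ (fails at j=8)

2, 5, 6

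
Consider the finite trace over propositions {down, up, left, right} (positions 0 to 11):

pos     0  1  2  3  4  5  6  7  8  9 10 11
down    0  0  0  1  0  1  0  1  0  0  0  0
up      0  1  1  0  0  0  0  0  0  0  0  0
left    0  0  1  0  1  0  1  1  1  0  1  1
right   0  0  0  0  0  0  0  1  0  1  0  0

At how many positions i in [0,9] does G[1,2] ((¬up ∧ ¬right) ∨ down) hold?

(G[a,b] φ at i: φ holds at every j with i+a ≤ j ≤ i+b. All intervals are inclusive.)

Evaluate at each i in [0,9]:
  i=0: ✗ (fails at j=1)
  i=1: ✗ (fails at j=2)
  i=2: ✓ (all of [3,4])
  i=3: ✓ (all of [4,5])
  i=4: ✓ (all of [5,6])
  i=5: ✓ (all of [6,7])
  i=6: ✓ (all of [7,8])
  i=7: ✗ (fails at j=9)
  i=8: ✗ (fails at j=9)
  i=9: ✓ (all of [10,11])
Positions where it holds: {2, 3, 4, 5, 6, 9} → 6.

6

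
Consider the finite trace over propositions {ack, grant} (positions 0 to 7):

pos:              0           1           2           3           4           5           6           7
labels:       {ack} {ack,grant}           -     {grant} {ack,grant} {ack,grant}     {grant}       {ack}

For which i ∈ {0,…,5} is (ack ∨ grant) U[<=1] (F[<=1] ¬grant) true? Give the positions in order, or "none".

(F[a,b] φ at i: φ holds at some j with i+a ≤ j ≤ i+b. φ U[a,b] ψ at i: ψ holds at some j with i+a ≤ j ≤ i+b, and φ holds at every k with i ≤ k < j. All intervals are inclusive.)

Evaluate at each i in [0,5]:
  i=0: ✓ (rhs at j=0)
  i=1: ✓ (rhs at j=1)
  i=2: ✓ (rhs at j=2)
  i=3: ✗ (no rhs in [3,4])
  i=4: ✗ (no rhs in [4,5])
  i=5: ✓ (rhs at j=6; lhs holds on [5,5])

0, 1, 2, 5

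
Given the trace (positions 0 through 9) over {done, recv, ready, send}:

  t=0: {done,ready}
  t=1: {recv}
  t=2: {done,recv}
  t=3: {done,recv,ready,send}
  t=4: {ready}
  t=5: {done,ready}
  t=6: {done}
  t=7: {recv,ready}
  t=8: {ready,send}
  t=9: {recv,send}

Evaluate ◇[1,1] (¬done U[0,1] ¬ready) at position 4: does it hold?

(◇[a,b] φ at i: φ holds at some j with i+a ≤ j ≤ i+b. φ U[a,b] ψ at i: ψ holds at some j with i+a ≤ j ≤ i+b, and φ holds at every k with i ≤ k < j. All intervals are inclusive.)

Check (¬done U[0,1] ¬ready) at each j in [5,5]:
  j=5: fails
No position in the window satisfies it → formula fails.

False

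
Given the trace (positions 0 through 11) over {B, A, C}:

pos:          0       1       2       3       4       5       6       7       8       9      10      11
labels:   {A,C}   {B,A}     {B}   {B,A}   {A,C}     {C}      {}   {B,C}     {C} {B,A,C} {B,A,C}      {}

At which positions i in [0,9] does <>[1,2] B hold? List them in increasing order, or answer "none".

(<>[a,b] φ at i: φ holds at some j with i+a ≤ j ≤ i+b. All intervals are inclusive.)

0, 1, 2, 5, 6, 7, 8, 9

Evaluate at each i in [0,9]:
  i=0: ✓ (witness j=1)
  i=1: ✓ (witness j=2)
  i=2: ✓ (witness j=3)
  i=3: ✗ (none in [4,5])
  i=4: ✗ (none in [5,6])
  i=5: ✓ (witness j=7)
  i=6: ✓ (witness j=7)
  i=7: ✓ (witness j=9)
  i=8: ✓ (witness j=9)
  i=9: ✓ (witness j=10)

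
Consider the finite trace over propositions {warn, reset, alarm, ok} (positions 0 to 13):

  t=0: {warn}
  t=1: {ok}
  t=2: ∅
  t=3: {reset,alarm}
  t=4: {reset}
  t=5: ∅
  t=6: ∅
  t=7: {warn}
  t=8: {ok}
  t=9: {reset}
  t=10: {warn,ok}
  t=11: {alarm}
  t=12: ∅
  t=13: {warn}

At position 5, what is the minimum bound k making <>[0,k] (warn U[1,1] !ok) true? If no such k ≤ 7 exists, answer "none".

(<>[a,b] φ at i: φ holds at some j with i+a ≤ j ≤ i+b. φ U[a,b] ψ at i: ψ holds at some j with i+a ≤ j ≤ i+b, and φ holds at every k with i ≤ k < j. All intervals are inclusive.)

Scan j = 5,6,… for (warn U[1,1] !ok):
  j=5: fails
  j=6: fails
  j=7: fails
  j=8: fails
  j=9: fails
  j=10: holds
First hit at j=10, so smallest k = 10-5 = 5.

5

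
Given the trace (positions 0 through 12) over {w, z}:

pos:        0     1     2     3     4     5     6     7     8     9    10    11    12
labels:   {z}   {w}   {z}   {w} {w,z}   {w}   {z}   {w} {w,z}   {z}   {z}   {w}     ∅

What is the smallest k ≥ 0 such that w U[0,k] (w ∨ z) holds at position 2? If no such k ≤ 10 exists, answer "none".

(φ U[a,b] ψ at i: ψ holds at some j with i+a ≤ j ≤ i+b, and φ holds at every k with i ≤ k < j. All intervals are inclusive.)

0

Need earliest j ≥ 2 with (w ∨ z), and w at every k in [2,j-1].
  j=2: rhs holds (empty prefix). k = 0.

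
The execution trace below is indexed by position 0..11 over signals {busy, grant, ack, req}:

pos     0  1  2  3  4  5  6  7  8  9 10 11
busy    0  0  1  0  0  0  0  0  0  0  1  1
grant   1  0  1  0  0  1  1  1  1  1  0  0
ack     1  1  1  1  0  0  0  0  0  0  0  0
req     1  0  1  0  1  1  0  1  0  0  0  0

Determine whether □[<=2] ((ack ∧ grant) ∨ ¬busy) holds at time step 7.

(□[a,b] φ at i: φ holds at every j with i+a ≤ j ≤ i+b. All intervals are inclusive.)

Check ((ack ∧ grant) ∨ ¬busy) at every j in [7,9]:
  j=7: true
  j=8: true
  j=9: true
All positions satisfy it → formula holds.

Yes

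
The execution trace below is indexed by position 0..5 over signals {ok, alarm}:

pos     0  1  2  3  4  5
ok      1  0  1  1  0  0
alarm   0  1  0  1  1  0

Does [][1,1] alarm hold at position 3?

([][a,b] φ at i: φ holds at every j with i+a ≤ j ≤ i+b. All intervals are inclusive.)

Check alarm at every j in [4,4]:
  j=4: true
All positions satisfy it → formula holds.

Holds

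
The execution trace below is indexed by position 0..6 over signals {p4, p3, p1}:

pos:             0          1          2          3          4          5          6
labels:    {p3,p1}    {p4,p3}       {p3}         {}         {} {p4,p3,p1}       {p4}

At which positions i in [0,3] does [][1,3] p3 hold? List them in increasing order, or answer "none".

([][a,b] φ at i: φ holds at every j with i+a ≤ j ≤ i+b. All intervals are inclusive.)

none

Evaluate at each i in [0,3]:
  i=0: ✗ (fails at j=3)
  i=1: ✗ (fails at j=3)
  i=2: ✗ (fails at j=3)
  i=3: ✗ (fails at j=4)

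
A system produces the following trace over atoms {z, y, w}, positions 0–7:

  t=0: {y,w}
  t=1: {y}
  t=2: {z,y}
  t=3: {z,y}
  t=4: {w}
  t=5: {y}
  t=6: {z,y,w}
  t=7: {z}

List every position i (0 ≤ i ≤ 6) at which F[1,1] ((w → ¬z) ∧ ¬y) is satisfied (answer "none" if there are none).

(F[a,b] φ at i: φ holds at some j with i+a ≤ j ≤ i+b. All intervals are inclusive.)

3, 6

Evaluate at each i in [0,6]:
  i=0: ✗ (none in [1,1])
  i=1: ✗ (none in [2,2])
  i=2: ✗ (none in [3,3])
  i=3: ✓ (witness j=4)
  i=4: ✗ (none in [5,5])
  i=5: ✗ (none in [6,6])
  i=6: ✓ (witness j=7)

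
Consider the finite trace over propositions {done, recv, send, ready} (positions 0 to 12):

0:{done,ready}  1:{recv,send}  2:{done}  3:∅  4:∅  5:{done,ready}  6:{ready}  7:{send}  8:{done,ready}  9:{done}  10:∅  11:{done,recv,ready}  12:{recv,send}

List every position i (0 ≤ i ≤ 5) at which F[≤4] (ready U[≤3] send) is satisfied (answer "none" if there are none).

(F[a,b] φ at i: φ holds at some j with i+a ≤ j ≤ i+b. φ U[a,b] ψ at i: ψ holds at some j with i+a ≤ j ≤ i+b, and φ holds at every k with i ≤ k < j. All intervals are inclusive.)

Evaluate at each i in [0,5]:
  i=0: ✓ (witness j=0)
  i=1: ✓ (witness j=1)
  i=2: ✓ (witness j=5)
  i=3: ✓ (witness j=5)
  i=4: ✓ (witness j=5)
  i=5: ✓ (witness j=5)

0, 1, 2, 3, 4, 5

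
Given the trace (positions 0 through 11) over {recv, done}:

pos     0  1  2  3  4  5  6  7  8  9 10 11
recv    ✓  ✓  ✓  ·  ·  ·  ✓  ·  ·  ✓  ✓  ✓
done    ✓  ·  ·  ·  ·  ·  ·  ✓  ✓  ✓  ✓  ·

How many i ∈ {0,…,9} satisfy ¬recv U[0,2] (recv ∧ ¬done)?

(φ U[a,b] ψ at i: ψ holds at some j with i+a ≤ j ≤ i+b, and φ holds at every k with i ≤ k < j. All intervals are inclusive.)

Evaluate at each i in [0,9]:
  i=0: ✗ (lhs fails at k=0 before rhs at j=1)
  i=1: ✓ (rhs at j=1)
  i=2: ✓ (rhs at j=2)
  i=3: ✗ (no rhs in [3,5])
  i=4: ✓ (rhs at j=6; lhs holds on [4,5])
  i=5: ✓ (rhs at j=6; lhs holds on [5,5])
  i=6: ✓ (rhs at j=6)
  i=7: ✗ (no rhs in [7,9])
  i=8: ✗ (no rhs in [8,10])
  i=9: ✗ (lhs fails at k=9 before rhs at j=11)
Positions where it holds: {1, 2, 4, 5, 6} → 5.

5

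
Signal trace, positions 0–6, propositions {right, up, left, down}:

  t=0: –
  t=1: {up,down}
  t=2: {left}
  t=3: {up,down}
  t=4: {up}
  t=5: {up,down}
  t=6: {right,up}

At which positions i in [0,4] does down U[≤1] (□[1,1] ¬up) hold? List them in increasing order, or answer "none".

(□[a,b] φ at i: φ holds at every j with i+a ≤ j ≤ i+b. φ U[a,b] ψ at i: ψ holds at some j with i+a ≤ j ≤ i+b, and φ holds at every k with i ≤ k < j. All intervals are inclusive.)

Evaluate at each i in [0,4]:
  i=0: ✗ (lhs fails at k=0 before rhs at j=1)
  i=1: ✓ (rhs at j=1)
  i=2: ✗ (no rhs in [2,3])
  i=3: ✗ (no rhs in [3,4])
  i=4: ✗ (no rhs in [4,5])

1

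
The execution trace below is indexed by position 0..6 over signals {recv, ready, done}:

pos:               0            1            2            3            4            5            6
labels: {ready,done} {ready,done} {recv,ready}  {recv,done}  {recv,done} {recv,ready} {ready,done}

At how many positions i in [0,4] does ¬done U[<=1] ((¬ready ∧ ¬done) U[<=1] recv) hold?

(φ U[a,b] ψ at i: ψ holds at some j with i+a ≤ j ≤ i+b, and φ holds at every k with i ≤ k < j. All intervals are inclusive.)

Evaluate at each i in [0,4]:
  i=0: ✗ (no rhs in [0,1])
  i=1: ✗ (lhs fails at k=1 before rhs at j=2)
  i=2: ✓ (rhs at j=2)
  i=3: ✓ (rhs at j=3)
  i=4: ✓ (rhs at j=4)
Positions where it holds: {2, 3, 4} → 3.

3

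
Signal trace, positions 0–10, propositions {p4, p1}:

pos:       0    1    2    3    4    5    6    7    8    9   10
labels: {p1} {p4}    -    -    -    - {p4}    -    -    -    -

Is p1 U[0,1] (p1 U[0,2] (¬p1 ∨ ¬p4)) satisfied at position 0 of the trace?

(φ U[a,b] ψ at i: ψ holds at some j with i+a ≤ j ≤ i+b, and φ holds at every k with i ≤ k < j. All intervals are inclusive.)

Yes

Need some j in [0,1] with (p1 U[0,2] (¬p1 ∨ ¬p4)), and p1 at every k in [0,j-1].
  j=0: (p1 U[0,2] (¬p1 ∨ ¬p4)) holds; no prefix to check → satisfied.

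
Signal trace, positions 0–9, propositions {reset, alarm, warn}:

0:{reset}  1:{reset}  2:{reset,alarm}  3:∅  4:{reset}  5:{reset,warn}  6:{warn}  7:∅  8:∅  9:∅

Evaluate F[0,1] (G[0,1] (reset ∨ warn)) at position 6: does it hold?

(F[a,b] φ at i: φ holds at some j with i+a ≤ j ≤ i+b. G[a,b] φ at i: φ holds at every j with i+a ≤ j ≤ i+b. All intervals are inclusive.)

False

Check G[0,1] (reset ∨ warn) at each j in [6,7]:
  j=6: fails at 7
  j=7: fails at 7
No position in the window satisfies it → formula fails.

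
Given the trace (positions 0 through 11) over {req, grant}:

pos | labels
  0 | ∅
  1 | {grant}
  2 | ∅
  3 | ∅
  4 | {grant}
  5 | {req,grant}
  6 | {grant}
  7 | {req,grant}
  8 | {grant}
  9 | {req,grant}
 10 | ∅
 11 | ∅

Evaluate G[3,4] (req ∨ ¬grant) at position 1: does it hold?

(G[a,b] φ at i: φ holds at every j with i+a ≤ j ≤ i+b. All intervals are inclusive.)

False

Check (req ∨ ¬grant) at every j in [4,5]:
  j=4: false
  j=5: true
Fails at j=4 → formula fails.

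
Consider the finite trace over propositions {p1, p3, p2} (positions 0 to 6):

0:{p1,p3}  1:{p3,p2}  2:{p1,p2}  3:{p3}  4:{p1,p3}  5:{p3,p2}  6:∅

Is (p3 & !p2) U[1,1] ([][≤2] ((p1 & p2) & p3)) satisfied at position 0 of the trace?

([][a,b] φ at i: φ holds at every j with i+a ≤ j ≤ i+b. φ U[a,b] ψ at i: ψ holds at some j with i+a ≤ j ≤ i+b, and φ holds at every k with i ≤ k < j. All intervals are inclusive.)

No

Need some j in [1,1] with [][≤2] ((p1 & p2) & p3), and (p3 & !p2) at every k in [0,j-1].
  j=1: [][≤2] ((p1 & p2) & p3) — fails at 1.
No j in the window works → until fails.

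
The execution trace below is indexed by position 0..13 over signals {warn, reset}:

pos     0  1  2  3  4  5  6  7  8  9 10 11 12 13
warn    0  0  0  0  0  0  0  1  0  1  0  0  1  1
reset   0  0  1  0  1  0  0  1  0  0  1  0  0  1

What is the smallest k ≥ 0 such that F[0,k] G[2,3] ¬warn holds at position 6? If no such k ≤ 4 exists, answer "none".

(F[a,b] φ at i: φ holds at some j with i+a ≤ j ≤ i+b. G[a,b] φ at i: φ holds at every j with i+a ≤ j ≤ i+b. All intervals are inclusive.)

2

Scan j = 6,7,… for G[2,3] ¬warn:
  j=6: fails
  j=7: fails
  j=8: holds
First hit at j=8, so smallest k = 8-6 = 2.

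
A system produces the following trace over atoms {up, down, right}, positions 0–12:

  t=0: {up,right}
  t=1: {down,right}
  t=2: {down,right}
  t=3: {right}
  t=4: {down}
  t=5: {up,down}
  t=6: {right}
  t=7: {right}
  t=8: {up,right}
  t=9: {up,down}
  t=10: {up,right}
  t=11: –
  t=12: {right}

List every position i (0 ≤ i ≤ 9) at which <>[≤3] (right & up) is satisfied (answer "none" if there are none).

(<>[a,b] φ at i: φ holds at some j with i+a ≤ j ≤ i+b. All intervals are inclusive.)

Evaluate at each i in [0,9]:
  i=0: ✓ (witness j=0)
  i=1: ✗ (none in [1,4])
  i=2: ✗ (none in [2,5])
  i=3: ✗ (none in [3,6])
  i=4: ✗ (none in [4,7])
  i=5: ✓ (witness j=8)
  i=6: ✓ (witness j=8)
  i=7: ✓ (witness j=8)
  i=8: ✓ (witness j=8)
  i=9: ✓ (witness j=10)

0, 5, 6, 7, 8, 9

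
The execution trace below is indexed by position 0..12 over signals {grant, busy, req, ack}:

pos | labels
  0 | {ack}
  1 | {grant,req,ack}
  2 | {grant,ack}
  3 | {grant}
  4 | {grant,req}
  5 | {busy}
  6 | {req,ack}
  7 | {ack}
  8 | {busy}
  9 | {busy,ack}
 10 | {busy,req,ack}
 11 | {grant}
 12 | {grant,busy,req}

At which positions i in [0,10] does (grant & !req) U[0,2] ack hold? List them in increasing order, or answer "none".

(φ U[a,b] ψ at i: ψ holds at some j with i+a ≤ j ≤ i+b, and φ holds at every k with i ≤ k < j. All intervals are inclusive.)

0, 1, 2, 6, 7, 9, 10

Evaluate at each i in [0,10]:
  i=0: ✓ (rhs at j=0)
  i=1: ✓ (rhs at j=1)
  i=2: ✓ (rhs at j=2)
  i=3: ✗ (no rhs in [3,5])
  i=4: ✗ (lhs fails at k=4 before rhs at j=6)
  i=5: ✗ (lhs fails at k=5 before rhs at j=6)
  i=6: ✓ (rhs at j=6)
  i=7: ✓ (rhs at j=7)
  i=8: ✗ (lhs fails at k=8 before rhs at j=9)
  i=9: ✓ (rhs at j=9)
  i=10: ✓ (rhs at j=10)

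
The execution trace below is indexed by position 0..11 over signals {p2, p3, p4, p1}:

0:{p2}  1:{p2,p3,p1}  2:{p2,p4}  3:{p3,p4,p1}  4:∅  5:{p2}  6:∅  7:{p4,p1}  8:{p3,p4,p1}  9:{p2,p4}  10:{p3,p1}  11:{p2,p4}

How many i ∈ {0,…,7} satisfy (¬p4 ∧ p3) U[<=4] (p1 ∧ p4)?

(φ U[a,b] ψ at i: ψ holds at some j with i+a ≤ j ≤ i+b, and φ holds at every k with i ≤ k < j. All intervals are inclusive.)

2

Evaluate at each i in [0,7]:
  i=0: ✗ (lhs fails at k=0 before rhs at j=3)
  i=1: ✗ (lhs fails at k=2 before rhs at j=3)
  i=2: ✗ (lhs fails at k=2 before rhs at j=3)
  i=3: ✓ (rhs at j=3)
  i=4: ✗ (lhs fails at k=4 before rhs at j=7)
  i=5: ✗ (lhs fails at k=5 before rhs at j=7)
  i=6: ✗ (lhs fails at k=6 before rhs at j=7)
  i=7: ✓ (rhs at j=7)
Positions where it holds: {3, 7} → 2.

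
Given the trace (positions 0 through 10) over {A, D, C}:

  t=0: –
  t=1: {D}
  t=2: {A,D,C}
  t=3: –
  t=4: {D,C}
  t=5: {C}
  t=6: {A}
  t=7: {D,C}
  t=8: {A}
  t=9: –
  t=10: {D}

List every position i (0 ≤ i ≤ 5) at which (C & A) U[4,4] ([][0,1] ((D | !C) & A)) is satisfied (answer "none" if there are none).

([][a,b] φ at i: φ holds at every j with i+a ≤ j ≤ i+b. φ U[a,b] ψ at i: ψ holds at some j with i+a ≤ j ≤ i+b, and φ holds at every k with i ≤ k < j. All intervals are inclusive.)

Evaluate at each i in [0,5]:
  i=0: ✗ (no rhs in [4,4])
  i=1: ✗ (no rhs in [5,5])
  i=2: ✗ (no rhs in [6,6])
  i=3: ✗ (no rhs in [7,7])
  i=4: ✗ (no rhs in [8,8])
  i=5: ✗ (no rhs in [9,9])

none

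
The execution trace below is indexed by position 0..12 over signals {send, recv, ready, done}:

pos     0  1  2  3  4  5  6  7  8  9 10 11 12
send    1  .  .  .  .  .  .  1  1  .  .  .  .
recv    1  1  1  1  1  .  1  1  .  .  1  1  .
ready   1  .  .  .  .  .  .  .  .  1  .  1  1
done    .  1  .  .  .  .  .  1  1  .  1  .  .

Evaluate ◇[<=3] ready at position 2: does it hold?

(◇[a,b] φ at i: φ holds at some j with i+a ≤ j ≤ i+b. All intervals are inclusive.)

Does not hold

Check ready at each j in [2,5]:
  j=2: false
  j=3: false
  j=4: false
  j=5: false
No position in the window satisfies it → formula fails.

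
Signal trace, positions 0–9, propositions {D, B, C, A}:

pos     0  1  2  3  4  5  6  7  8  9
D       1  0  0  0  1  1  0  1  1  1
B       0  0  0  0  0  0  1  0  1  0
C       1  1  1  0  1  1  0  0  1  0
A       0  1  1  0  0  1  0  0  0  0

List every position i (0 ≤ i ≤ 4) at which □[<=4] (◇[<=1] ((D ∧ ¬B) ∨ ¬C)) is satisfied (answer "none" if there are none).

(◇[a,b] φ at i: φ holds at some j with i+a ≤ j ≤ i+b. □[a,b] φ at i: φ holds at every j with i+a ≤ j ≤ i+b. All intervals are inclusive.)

2, 3, 4

Evaluate at each i in [0,4]:
  i=0: ✗ (fails at j=1)
  i=1: ✗ (fails at j=1)
  i=2: ✓ (all of [2,6])
  i=3: ✓ (all of [3,7])
  i=4: ✓ (all of [4,8])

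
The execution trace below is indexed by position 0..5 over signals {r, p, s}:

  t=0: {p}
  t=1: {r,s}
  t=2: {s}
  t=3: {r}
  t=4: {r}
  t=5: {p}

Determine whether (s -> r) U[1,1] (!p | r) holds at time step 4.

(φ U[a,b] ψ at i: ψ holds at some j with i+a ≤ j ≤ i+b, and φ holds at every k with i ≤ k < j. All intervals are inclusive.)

Does not hold

Need some j in [5,5] with (!p | r), and (s -> r) at every k in [4,j-1].
  j=5: (!p | r) false.
No j in the window works → until fails.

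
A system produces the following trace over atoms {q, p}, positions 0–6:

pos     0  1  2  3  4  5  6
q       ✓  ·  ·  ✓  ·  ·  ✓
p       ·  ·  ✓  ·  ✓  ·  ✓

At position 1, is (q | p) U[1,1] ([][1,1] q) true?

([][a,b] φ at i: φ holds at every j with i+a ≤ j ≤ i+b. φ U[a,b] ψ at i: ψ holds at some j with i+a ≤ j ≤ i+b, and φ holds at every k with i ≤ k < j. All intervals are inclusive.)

Need some j in [2,2] with [][1,1] q, and (q | p) at every k in [1,j-1].
  j=2: [][1,1] q holds, but (q | p) fails at k=1 → not this j.
No j in the window works → until fails.

No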